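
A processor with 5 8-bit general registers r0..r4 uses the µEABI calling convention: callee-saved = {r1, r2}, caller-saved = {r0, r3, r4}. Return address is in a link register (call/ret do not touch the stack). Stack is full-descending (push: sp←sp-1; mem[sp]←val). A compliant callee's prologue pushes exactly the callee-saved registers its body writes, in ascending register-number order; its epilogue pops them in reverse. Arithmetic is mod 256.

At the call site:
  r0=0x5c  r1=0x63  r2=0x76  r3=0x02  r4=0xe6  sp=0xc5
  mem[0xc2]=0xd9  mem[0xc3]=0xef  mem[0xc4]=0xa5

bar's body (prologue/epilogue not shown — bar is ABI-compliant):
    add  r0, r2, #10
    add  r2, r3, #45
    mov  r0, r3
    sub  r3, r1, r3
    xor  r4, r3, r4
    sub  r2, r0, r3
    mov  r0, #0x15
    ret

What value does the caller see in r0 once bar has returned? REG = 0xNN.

REG = 0x15

prologue: push r2 → mem[0xc4]=0x76, sp=0xc4
body[0] add  r0, r2, #10 → r0=0x80
body[1] add  r2, r3, #45 → r2=0x2f
body[2] mov  r0, r3 → r0=0x02
body[3] sub  r3, r1, r3 → r3=0x61
body[4] xor  r4, r3, r4 → r4=0x87
body[5] sub  r2, r0, r3 → r2=0xa1
body[6] mov  r0, #0x15 → r0=0x15
epilogue: pop r2=0x76, sp=0xc5
r0 is caller-saved → body value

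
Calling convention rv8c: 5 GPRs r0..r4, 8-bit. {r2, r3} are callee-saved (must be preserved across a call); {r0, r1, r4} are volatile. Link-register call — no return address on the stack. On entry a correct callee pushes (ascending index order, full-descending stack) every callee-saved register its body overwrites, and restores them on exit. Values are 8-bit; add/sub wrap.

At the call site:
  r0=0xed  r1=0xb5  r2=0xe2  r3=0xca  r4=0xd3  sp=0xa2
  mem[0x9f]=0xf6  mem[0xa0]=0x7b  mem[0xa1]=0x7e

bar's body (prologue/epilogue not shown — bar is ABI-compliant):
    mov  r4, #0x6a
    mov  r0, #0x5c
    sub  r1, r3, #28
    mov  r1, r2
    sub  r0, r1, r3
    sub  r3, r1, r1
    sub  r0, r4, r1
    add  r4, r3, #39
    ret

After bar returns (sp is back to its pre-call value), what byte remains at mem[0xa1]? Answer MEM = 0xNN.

prologue: push r3 → mem[0xa1]=0xca, sp=0xa1
body[0] mov  r4, #0x6a → r4=0x6a
body[1] mov  r0, #0x5c → r0=0x5c
body[2] sub  r1, r3, #28 → r1=0xae
body[3] mov  r1, r2 → r1=0xe2
body[4] sub  r0, r1, r3 → r0=0x18
body[5] sub  r3, r1, r1 → r3=0x00
body[6] sub  r0, r4, r1 → r0=0x88
body[7] add  r4, r3, #39 → r4=0x27
epilogue: pop r3=0xca, sp=0xa2
prologue pushed ['r3'] at ['0xa1']

MEM = 0xca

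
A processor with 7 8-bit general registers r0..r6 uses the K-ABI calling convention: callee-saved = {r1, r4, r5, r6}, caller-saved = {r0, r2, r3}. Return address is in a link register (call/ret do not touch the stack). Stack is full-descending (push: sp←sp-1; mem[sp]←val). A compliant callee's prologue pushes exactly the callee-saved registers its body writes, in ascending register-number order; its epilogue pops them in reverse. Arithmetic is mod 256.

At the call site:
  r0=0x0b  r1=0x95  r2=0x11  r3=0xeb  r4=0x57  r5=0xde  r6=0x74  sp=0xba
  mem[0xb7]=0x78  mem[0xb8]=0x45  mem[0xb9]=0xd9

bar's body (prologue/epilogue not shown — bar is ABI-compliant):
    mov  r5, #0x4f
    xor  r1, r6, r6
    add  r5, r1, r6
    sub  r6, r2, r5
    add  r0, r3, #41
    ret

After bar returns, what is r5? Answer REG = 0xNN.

prologue: push r1 -> mem[0xb9]=0x95, sp=0xb9
prologue: push r5 -> mem[0xb8]=0xde, sp=0xb8
prologue: push r6 -> mem[0xb7]=0x74, sp=0xb7
body[0] mov  r5, #0x4f -> r5=0x4f
body[1] xor  r1, r6, r6 -> r1=0x00
body[2] add  r5, r1, r6 -> r5=0x74
body[3] sub  r6, r2, r5 -> r6=0x9d
body[4] add  r0, r3, #41 -> r0=0x14
epilogue: pop r6=0x74, sp=0xb8
epilogue: pop r5=0xde, sp=0xb9
epilogue: pop r1=0x95, sp=0xba
r5 is callee-saved -> restored

REG = 0xde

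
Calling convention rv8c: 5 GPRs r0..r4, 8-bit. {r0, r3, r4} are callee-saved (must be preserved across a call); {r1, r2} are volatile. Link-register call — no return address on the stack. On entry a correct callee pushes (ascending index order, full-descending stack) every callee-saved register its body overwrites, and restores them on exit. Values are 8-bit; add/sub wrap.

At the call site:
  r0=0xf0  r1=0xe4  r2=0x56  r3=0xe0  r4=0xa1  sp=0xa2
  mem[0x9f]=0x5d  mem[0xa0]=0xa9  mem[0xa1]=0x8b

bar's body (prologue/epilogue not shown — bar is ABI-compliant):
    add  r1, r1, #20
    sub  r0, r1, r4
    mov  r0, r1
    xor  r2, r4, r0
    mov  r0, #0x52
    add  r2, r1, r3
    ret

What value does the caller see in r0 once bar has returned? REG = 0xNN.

prologue: push r0 -> mem[0xa1]=0xf0, sp=0xa1
body[0] add  r1, r1, #20 -> r1=0xf8
body[1] sub  r0, r1, r4 -> r0=0x57
body[2] mov  r0, r1 -> r0=0xf8
body[3] xor  r2, r4, r0 -> r2=0x59
body[4] mov  r0, #0x52 -> r0=0x52
body[5] add  r2, r1, r3 -> r2=0xd8
epilogue: pop r0=0xf0, sp=0xa2
r0 is callee-saved -> restored

REG = 0xf0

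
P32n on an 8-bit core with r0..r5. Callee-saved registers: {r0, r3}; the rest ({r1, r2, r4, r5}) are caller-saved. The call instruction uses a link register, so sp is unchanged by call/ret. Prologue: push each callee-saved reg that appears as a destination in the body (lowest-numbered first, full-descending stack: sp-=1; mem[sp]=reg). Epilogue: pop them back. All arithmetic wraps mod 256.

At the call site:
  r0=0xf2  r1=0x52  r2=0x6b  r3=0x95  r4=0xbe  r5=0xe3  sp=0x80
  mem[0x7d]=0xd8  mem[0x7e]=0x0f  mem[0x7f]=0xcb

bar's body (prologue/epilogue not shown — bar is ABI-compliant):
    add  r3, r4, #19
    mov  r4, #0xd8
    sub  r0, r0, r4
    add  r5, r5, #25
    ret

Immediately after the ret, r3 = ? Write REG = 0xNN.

REG = 0x95

prologue: push r0 → mem[0x7f]=0xf2, sp=0x7f
prologue: push r3 → mem[0x7e]=0x95, sp=0x7e
body[0] add  r3, r4, #19 → r3=0xd1
body[1] mov  r4, #0xd8 → r4=0xd8
body[2] sub  r0, r0, r4 → r0=0x1a
body[3] add  r5, r5, #25 → r5=0xfc
epilogue: pop r3=0x95, sp=0x7f
epilogue: pop r0=0xf2, sp=0x80
r3 is callee-saved → restored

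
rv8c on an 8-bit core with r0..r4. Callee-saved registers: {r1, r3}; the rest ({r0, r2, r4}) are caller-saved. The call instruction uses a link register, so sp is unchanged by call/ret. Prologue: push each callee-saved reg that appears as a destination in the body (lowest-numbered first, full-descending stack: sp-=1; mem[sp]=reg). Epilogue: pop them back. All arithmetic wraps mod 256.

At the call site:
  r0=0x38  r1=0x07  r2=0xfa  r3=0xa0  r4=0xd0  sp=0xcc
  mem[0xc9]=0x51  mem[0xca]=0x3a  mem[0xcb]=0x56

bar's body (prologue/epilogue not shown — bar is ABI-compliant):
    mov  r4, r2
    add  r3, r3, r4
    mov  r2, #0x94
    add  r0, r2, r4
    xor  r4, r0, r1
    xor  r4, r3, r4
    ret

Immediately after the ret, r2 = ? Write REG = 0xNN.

REG = 0x94

prologue: push r3 → mem[0xcb]=0xa0, sp=0xcb
body[0] mov  r4, r2 → r4=0xfa
body[1] add  r3, r3, r4 → r3=0x9a
body[2] mov  r2, #0x94 → r2=0x94
body[3] add  r0, r2, r4 → r0=0x8e
body[4] xor  r4, r0, r1 → r4=0x89
body[5] xor  r4, r3, r4 → r4=0x13
epilogue: pop r3=0xa0, sp=0xcc
r2 is caller-saved → body value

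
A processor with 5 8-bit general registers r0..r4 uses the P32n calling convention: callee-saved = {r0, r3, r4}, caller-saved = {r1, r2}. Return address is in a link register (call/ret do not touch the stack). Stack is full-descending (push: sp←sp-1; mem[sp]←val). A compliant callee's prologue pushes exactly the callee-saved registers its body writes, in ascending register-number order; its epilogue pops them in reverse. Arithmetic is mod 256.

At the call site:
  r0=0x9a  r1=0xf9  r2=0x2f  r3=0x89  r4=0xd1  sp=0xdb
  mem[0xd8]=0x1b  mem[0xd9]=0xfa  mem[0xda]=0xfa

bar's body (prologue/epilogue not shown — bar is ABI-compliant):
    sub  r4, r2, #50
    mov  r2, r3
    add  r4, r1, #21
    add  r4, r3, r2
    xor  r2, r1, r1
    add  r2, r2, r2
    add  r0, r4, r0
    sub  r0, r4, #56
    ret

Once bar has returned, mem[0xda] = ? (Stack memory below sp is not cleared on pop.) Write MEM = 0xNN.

prologue: push r0 -> mem[0xda]=0x9a, sp=0xda
prologue: push r4 -> mem[0xd9]=0xd1, sp=0xd9
body[0] sub  r4, r2, #50 -> r4=0xfd
body[1] mov  r2, r3 -> r2=0x89
body[2] add  r4, r1, #21 -> r4=0x0e
body[3] add  r4, r3, r2 -> r4=0x12
body[4] xor  r2, r1, r1 -> r2=0x00
body[5] add  r2, r2, r2 -> r2=0x00
body[6] add  r0, r4, r0 -> r0=0xac
body[7] sub  r0, r4, #56 -> r0=0xda
epilogue: pop r4=0xd1, sp=0xda
epilogue: pop r0=0x9a, sp=0xdb
prologue pushed ['r0', 'r4'] at ['0xda', '0xd9']

MEM = 0x9a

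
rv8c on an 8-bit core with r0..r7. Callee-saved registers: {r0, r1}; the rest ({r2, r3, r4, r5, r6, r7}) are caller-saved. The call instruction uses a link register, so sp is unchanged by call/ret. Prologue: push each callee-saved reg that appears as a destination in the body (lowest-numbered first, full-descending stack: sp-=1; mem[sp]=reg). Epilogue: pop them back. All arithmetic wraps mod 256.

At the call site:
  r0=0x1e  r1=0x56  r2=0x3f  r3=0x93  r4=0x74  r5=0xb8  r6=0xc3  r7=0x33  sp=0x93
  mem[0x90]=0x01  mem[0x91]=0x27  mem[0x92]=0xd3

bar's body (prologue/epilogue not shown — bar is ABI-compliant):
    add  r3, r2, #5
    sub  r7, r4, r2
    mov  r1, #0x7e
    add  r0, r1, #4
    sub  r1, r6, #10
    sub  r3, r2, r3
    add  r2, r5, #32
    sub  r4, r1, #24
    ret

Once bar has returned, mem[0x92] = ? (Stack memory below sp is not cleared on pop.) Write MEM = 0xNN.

prologue: push r0 -> mem[0x92]=0x1e, sp=0x92
prologue: push r1 -> mem[0x91]=0x56, sp=0x91
body[0] add  r3, r2, #5 -> r3=0x44
body[1] sub  r7, r4, r2 -> r7=0x35
body[2] mov  r1, #0x7e -> r1=0x7e
body[3] add  r0, r1, #4 -> r0=0x82
body[4] sub  r1, r6, #10 -> r1=0xb9
body[5] sub  r3, r2, r3 -> r3=0xfb
body[6] add  r2, r5, #32 -> r2=0xd8
body[7] sub  r4, r1, #24 -> r4=0xa1
epilogue: pop r1=0x56, sp=0x92
epilogue: pop r0=0x1e, sp=0x93
prologue pushed ['r0', 'r1'] at ['0x92', '0x91']

MEM = 0x1e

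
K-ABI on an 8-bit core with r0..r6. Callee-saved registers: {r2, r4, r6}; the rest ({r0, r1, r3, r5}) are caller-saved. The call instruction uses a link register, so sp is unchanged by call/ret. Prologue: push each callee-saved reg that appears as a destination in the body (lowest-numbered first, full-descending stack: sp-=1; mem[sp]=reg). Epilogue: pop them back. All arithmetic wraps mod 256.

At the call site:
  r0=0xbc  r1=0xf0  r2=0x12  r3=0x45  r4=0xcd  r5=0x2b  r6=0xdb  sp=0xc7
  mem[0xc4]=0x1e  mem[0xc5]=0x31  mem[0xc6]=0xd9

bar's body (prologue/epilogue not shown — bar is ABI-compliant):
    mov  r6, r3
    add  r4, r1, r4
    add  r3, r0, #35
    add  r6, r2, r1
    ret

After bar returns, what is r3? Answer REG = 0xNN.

REG = 0xdf

prologue: push r4 → mem[0xc6]=0xcd, sp=0xc6
prologue: push r6 → mem[0xc5]=0xdb, sp=0xc5
body[0] mov  r6, r3 → r6=0x45
body[1] add  r4, r1, r4 → r4=0xbd
body[2] add  r3, r0, #35 → r3=0xdf
body[3] add  r6, r2, r1 → r6=0x02
epilogue: pop r6=0xdb, sp=0xc6
epilogue: pop r4=0xcd, sp=0xc7
r3 is caller-saved → body value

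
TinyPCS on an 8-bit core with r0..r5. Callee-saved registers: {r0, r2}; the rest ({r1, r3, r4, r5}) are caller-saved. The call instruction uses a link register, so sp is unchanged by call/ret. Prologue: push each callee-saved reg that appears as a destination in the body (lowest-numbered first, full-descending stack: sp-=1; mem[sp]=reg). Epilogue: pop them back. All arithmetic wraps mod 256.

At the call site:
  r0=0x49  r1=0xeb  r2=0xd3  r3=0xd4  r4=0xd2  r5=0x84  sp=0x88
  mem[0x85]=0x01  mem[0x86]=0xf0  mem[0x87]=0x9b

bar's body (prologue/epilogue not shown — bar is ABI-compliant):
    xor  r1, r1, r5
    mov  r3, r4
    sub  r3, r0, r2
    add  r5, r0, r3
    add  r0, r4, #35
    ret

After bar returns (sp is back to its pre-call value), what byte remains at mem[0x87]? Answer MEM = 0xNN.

prologue: push r0 -> mem[0x87]=0x49, sp=0x87
body[0] xor  r1, r1, r5 -> r1=0x6f
body[1] mov  r3, r4 -> r3=0xd2
body[2] sub  r3, r0, r2 -> r3=0x76
body[3] add  r5, r0, r3 -> r5=0xbf
body[4] add  r0, r4, #35 -> r0=0xf5
epilogue: pop r0=0x49, sp=0x88
prologue pushed ['r0'] at ['0x87']

MEM = 0x49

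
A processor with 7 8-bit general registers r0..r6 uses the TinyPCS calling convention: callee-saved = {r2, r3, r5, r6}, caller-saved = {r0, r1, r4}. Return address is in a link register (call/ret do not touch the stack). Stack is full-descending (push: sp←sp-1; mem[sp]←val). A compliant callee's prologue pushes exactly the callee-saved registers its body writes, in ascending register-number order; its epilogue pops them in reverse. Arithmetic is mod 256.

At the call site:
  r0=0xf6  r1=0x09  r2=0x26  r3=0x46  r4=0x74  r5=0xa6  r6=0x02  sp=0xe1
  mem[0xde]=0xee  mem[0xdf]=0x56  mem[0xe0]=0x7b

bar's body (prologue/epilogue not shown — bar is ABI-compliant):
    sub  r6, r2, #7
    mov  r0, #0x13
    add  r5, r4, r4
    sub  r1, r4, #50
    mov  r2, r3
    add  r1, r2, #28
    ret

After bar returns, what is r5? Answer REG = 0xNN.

REG = 0xa6

prologue: push r2 → mem[0xe0]=0x26, sp=0xe0
prologue: push r5 → mem[0xdf]=0xa6, sp=0xdf
prologue: push r6 → mem[0xde]=0x02, sp=0xde
body[0] sub  r6, r2, #7 → r6=0x1f
body[1] mov  r0, #0x13 → r0=0x13
body[2] add  r5, r4, r4 → r5=0xe8
body[3] sub  r1, r4, #50 → r1=0x42
body[4] mov  r2, r3 → r2=0x46
body[5] add  r1, r2, #28 → r1=0x62
epilogue: pop r6=0x02, sp=0xdf
epilogue: pop r5=0xa6, sp=0xe0
epilogue: pop r2=0x26, sp=0xe1
r5 is callee-saved → restored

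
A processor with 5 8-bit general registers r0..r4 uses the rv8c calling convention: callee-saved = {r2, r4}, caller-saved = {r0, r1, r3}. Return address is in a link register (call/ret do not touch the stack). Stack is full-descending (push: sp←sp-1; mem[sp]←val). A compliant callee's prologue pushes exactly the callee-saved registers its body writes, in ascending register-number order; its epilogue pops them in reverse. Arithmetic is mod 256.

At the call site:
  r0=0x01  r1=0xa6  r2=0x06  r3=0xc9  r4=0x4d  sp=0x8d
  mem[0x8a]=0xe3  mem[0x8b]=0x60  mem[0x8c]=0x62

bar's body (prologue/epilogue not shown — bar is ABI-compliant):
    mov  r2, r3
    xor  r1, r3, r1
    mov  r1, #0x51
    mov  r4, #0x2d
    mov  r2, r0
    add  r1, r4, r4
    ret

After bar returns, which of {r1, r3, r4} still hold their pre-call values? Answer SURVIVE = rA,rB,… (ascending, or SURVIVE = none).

prologue: push r2 -> mem[0x8c]=0x06, sp=0x8c
prologue: push r4 -> mem[0x8b]=0x4d, sp=0x8b
body[0] mov  r2, r3 -> r2=0xc9
body[1] xor  r1, r3, r1 -> r1=0x6f
body[2] mov  r1, #0x51 -> r1=0x51
body[3] mov  r4, #0x2d -> r4=0x2d
body[4] mov  r2, r0 -> r2=0x01
body[5] add  r1, r4, r4 -> r1=0x5a
epilogue: pop r4=0x4d, sp=0x8c
epilogue: pop r2=0x06, sp=0x8d
r1: caller-saved, written=True
r3: caller-saved, written=False
r4: callee-saved, written=True

SURVIVE = r3,r4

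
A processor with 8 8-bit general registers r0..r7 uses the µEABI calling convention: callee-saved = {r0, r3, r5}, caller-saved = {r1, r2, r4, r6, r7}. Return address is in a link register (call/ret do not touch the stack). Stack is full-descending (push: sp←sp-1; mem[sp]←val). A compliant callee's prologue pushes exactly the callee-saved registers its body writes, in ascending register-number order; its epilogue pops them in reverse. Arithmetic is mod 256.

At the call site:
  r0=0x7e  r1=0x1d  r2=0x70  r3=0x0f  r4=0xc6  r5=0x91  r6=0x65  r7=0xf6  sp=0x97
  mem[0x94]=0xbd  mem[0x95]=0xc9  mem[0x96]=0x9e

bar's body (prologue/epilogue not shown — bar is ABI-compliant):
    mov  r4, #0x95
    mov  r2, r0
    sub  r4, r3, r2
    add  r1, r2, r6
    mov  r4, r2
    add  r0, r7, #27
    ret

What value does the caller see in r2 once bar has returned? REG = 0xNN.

REG = 0x7e

prologue: push r0 → mem[0x96]=0x7e, sp=0x96
body[0] mov  r4, #0x95 → r4=0x95
body[1] mov  r2, r0 → r2=0x7e
body[2] sub  r4, r3, r2 → r4=0x91
body[3] add  r1, r2, r6 → r1=0xe3
body[4] mov  r4, r2 → r4=0x7e
body[5] add  r0, r7, #27 → r0=0x11
epilogue: pop r0=0x7e, sp=0x97
r2 is caller-saved → body value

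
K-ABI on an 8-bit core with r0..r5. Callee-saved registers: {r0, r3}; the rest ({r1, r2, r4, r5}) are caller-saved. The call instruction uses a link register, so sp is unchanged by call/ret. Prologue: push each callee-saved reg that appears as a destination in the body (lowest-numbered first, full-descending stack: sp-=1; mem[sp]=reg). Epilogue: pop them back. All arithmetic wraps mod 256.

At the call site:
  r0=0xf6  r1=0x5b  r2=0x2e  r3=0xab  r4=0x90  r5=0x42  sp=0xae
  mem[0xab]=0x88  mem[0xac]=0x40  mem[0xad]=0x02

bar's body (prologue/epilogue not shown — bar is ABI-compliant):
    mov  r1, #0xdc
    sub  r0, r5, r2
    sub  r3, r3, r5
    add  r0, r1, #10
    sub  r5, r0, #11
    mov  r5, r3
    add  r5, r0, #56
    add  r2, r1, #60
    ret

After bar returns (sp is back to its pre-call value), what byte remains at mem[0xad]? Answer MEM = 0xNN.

MEM = 0xf6

prologue: push r0 → mem[0xad]=0xf6, sp=0xad
prologue: push r3 → mem[0xac]=0xab, sp=0xac
body[0] mov  r1, #0xdc → r1=0xdc
body[1] sub  r0, r5, r2 → r0=0x14
body[2] sub  r3, r3, r5 → r3=0x69
body[3] add  r0, r1, #10 → r0=0xe6
body[4] sub  r5, r0, #11 → r5=0xdb
body[5] mov  r5, r3 → r5=0x69
body[6] add  r5, r0, #56 → r5=0x1e
body[7] add  r2, r1, #60 → r2=0x18
epilogue: pop r3=0xab, sp=0xad
epilogue: pop r0=0xf6, sp=0xae
prologue pushed ['r0', 'r3'] at ['0xad', '0xac']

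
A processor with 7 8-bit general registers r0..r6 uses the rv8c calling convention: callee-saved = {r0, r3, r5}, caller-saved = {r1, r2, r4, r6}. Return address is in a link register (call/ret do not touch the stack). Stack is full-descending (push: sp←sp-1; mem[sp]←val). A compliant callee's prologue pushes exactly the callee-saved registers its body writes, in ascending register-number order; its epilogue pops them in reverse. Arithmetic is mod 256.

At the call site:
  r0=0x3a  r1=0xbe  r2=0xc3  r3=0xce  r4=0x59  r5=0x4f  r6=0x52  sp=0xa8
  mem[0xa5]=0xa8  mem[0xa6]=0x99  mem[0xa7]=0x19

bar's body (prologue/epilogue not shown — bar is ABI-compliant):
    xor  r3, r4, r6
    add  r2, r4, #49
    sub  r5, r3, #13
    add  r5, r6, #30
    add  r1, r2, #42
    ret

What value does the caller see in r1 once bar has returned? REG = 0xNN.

REG = 0xb4

prologue: push r3 -> mem[0xa7]=0xce, sp=0xa7
prologue: push r5 -> mem[0xa6]=0x4f, sp=0xa6
body[0] xor  r3, r4, r6 -> r3=0x0b
body[1] add  r2, r4, #49 -> r2=0x8a
body[2] sub  r5, r3, #13 -> r5=0xfe
body[3] add  r5, r6, #30 -> r5=0x70
body[4] add  r1, r2, #42 -> r1=0xb4
epilogue: pop r5=0x4f, sp=0xa7
epilogue: pop r3=0xce, sp=0xa8
r1 is caller-saved -> body value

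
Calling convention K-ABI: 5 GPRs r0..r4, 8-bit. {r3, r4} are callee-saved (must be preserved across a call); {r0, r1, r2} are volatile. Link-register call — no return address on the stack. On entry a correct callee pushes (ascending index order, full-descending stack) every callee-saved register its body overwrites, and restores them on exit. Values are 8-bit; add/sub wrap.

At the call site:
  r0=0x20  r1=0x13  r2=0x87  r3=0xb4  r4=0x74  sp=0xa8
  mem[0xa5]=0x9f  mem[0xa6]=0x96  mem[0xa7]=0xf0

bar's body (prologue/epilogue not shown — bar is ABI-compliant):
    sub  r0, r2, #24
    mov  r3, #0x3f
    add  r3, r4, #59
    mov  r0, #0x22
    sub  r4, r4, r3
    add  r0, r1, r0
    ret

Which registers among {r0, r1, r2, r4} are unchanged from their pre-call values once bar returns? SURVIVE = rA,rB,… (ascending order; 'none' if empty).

SURVIVE = r1,r2,r4

prologue: push r3 -> mem[0xa7]=0xb4, sp=0xa7
prologue: push r4 -> mem[0xa6]=0x74, sp=0xa6
body[0] sub  r0, r2, #24 -> r0=0x6f
body[1] mov  r3, #0x3f -> r3=0x3f
body[2] add  r3, r4, #59 -> r3=0xaf
body[3] mov  r0, #0x22 -> r0=0x22
body[4] sub  r4, r4, r3 -> r4=0xc5
body[5] add  r0, r1, r0 -> r0=0x35
epilogue: pop r4=0x74, sp=0xa7
epilogue: pop r3=0xb4, sp=0xa8
r0: caller-saved, written=True
r1: caller-saved, written=False
r2: caller-saved, written=False
r4: callee-saved, written=True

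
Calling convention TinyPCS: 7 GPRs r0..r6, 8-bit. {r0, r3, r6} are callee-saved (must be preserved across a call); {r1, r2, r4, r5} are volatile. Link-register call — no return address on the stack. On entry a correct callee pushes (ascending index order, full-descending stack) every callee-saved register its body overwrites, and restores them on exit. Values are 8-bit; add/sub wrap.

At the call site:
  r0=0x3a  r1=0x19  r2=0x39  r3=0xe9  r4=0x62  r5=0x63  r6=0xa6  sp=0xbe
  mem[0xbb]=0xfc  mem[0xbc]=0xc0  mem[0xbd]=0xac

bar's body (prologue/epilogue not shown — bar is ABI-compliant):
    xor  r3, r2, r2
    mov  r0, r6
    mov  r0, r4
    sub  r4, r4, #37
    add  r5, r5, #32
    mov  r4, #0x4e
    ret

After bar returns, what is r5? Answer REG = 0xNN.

prologue: push r0 → mem[0xbd]=0x3a, sp=0xbd
prologue: push r3 → mem[0xbc]=0xe9, sp=0xbc
body[0] xor  r3, r2, r2 → r3=0x00
body[1] mov  r0, r6 → r0=0xa6
body[2] mov  r0, r4 → r0=0x62
body[3] sub  r4, r4, #37 → r4=0x3d
body[4] add  r5, r5, #32 → r5=0x83
body[5] mov  r4, #0x4e → r4=0x4e
epilogue: pop r3=0xe9, sp=0xbd
epilogue: pop r0=0x3a, sp=0xbe
r5 is caller-saved → body value

REG = 0x83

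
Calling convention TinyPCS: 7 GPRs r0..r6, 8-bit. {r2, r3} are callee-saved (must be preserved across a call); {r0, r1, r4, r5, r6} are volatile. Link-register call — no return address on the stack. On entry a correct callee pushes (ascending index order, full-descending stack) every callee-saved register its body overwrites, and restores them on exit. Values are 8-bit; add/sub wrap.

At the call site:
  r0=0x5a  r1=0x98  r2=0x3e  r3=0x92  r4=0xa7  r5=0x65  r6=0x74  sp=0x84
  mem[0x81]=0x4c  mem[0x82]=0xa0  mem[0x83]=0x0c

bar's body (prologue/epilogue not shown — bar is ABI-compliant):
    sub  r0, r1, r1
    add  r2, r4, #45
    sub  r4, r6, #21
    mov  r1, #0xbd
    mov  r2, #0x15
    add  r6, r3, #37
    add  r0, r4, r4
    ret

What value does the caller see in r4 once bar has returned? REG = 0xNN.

prologue: push r2 -> mem[0x83]=0x3e, sp=0x83
body[0] sub  r0, r1, r1 -> r0=0x00
body[1] add  r2, r4, #45 -> r2=0xd4
body[2] sub  r4, r6, #21 -> r4=0x5f
body[3] mov  r1, #0xbd -> r1=0xbd
body[4] mov  r2, #0x15 -> r2=0x15
body[5] add  r6, r3, #37 -> r6=0xb7
body[6] add  r0, r4, r4 -> r0=0xbe
epilogue: pop r2=0x3e, sp=0x84
r4 is caller-saved -> body value

REG = 0x5f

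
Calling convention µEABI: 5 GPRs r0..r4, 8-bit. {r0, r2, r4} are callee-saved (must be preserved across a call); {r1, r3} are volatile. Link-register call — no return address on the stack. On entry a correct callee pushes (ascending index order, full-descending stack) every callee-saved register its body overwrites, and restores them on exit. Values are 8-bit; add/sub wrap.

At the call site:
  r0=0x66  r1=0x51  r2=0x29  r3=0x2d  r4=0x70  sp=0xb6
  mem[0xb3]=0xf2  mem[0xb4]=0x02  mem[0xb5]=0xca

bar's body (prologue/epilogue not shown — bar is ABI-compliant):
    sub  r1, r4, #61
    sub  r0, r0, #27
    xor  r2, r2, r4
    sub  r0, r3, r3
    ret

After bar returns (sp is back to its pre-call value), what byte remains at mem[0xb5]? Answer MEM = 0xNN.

prologue: push r0 → mem[0xb5]=0x66, sp=0xb5
prologue: push r2 → mem[0xb4]=0x29, sp=0xb4
body[0] sub  r1, r4, #61 → r1=0x33
body[1] sub  r0, r0, #27 → r0=0x4b
body[2] xor  r2, r2, r4 → r2=0x59
body[3] sub  r0, r3, r3 → r0=0x00
epilogue: pop r2=0x29, sp=0xb5
epilogue: pop r0=0x66, sp=0xb6
prologue pushed ['r0', 'r2'] at ['0xb5', '0xb4']

MEM = 0x66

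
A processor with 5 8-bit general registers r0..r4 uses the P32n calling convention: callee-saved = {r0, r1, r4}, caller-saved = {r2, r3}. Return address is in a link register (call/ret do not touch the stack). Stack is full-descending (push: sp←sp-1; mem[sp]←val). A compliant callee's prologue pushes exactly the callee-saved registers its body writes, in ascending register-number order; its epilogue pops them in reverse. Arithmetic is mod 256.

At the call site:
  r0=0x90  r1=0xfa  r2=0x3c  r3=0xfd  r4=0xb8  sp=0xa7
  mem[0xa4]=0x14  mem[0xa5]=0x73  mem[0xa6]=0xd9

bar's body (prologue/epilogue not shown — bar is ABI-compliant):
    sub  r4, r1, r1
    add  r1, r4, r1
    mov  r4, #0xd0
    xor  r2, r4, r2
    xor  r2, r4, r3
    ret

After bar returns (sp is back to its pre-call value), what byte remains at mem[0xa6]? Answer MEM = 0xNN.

MEM = 0xfa

prologue: push r1 → mem[0xa6]=0xfa, sp=0xa6
prologue: push r4 → mem[0xa5]=0xb8, sp=0xa5
body[0] sub  r4, r1, r1 → r4=0x00
body[1] add  r1, r4, r1 → r1=0xfa
body[2] mov  r4, #0xd0 → r4=0xd0
body[3] xor  r2, r4, r2 → r2=0xec
body[4] xor  r2, r4, r3 → r2=0x2d
epilogue: pop r4=0xb8, sp=0xa6
epilogue: pop r1=0xfa, sp=0xa7
prologue pushed ['r1', 'r4'] at ['0xa6', '0xa5']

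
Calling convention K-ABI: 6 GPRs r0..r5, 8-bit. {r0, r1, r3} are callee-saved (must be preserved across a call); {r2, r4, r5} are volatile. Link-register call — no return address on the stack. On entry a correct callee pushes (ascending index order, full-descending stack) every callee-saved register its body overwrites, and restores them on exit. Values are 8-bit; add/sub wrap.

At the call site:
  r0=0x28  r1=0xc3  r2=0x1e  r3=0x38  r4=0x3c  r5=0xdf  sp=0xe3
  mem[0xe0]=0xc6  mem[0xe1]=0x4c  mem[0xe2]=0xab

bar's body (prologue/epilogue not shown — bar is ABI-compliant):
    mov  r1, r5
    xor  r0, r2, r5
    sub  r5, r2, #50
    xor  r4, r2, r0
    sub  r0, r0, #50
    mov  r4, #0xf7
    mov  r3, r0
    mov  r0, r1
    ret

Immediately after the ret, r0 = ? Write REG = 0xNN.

prologue: push r0 → mem[0xe2]=0x28, sp=0xe2
prologue: push r1 → mem[0xe1]=0xc3, sp=0xe1
prologue: push r3 → mem[0xe0]=0x38, sp=0xe0
body[0] mov  r1, r5 → r1=0xdf
body[1] xor  r0, r2, r5 → r0=0xc1
body[2] sub  r5, r2, #50 → r5=0xec
body[3] xor  r4, r2, r0 → r4=0xdf
body[4] sub  r0, r0, #50 → r0=0x8f
body[5] mov  r4, #0xf7 → r4=0xf7
body[6] mov  r3, r0 → r3=0x8f
body[7] mov  r0, r1 → r0=0xdf
epilogue: pop r3=0x38, sp=0xe1
epilogue: pop r1=0xc3, sp=0xe2
epilogue: pop r0=0x28, sp=0xe3
r0 is callee-saved → restored

REG = 0x28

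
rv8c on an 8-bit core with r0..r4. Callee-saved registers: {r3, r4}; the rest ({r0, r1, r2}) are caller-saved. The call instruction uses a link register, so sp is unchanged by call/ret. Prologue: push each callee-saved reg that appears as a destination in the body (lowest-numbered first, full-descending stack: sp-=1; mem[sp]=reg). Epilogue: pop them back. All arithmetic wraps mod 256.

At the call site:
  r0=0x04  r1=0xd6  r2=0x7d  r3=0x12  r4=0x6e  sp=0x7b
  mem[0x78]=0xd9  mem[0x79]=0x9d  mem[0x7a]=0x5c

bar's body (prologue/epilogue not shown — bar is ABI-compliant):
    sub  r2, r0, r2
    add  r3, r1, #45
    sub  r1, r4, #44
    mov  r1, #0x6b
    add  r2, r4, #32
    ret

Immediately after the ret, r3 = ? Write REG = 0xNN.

prologue: push r3 -> mem[0x7a]=0x12, sp=0x7a
body[0] sub  r2, r0, r2 -> r2=0x87
body[1] add  r3, r1, #45 -> r3=0x03
body[2] sub  r1, r4, #44 -> r1=0x42
body[3] mov  r1, #0x6b -> r1=0x6b
body[4] add  r2, r4, #32 -> r2=0x8e
epilogue: pop r3=0x12, sp=0x7b
r3 is callee-saved -> restored

REG = 0x12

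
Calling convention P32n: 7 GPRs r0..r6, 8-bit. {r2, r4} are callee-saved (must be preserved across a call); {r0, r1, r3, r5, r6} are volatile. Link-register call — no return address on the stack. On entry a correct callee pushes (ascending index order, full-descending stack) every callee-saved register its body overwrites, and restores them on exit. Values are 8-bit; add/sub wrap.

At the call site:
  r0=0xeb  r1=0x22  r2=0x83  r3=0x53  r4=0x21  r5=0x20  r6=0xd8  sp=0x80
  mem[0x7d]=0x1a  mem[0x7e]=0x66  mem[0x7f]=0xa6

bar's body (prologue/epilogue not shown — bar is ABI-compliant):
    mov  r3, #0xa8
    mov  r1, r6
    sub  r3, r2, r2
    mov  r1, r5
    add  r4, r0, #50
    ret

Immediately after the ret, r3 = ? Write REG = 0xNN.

REG = 0x00

prologue: push r4 → mem[0x7f]=0x21, sp=0x7f
body[0] mov  r3, #0xa8 → r3=0xa8
body[1] mov  r1, r6 → r1=0xd8
body[2] sub  r3, r2, r2 → r3=0x00
body[3] mov  r1, r5 → r1=0x20
body[4] add  r4, r0, #50 → r4=0x1d
epilogue: pop r4=0x21, sp=0x80
r3 is caller-saved → body value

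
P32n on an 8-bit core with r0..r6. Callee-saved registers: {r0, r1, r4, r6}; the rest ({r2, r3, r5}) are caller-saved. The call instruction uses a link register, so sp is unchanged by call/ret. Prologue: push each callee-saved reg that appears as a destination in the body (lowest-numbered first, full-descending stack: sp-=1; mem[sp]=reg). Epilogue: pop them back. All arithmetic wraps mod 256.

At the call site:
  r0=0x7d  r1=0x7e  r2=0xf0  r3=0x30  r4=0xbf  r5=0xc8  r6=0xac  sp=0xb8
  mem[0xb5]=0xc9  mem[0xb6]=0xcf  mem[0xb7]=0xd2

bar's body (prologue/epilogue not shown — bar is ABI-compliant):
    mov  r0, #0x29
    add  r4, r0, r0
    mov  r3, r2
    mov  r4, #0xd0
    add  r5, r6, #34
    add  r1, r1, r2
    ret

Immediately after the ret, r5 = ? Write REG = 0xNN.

REG = 0xce

prologue: push r0 → mem[0xb7]=0x7d, sp=0xb7
prologue: push r1 → mem[0xb6]=0x7e, sp=0xb6
prologue: push r4 → mem[0xb5]=0xbf, sp=0xb5
body[0] mov  r0, #0x29 → r0=0x29
body[1] add  r4, r0, r0 → r4=0x52
body[2] mov  r3, r2 → r3=0xf0
body[3] mov  r4, #0xd0 → r4=0xd0
body[4] add  r5, r6, #34 → r5=0xce
body[5] add  r1, r1, r2 → r1=0x6e
epilogue: pop r4=0xbf, sp=0xb6
epilogue: pop r1=0x7e, sp=0xb7
epilogue: pop r0=0x7d, sp=0xb8
r5 is caller-saved → body value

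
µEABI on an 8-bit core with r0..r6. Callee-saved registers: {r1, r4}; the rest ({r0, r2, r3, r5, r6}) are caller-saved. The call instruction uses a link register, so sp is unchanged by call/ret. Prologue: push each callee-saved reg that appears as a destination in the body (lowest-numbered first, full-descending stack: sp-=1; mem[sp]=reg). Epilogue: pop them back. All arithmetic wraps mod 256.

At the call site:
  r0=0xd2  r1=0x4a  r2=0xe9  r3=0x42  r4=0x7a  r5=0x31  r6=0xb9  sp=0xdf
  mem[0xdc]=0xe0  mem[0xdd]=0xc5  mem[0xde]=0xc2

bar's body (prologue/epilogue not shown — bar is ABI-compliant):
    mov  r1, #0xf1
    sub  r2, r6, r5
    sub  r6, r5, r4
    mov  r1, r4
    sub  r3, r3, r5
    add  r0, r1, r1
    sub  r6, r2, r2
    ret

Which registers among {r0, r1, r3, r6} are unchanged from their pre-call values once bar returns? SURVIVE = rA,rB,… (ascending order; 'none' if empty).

prologue: push r1 -> mem[0xde]=0x4a, sp=0xde
body[0] mov  r1, #0xf1 -> r1=0xf1
body[1] sub  r2, r6, r5 -> r2=0x88
body[2] sub  r6, r5, r4 -> r6=0xb7
body[3] mov  r1, r4 -> r1=0x7a
body[4] sub  r3, r3, r5 -> r3=0x11
body[5] add  r0, r1, r1 -> r0=0xf4
body[6] sub  r6, r2, r2 -> r6=0x00
epilogue: pop r1=0x4a, sp=0xdf
r0: caller-saved, written=True
r1: callee-saved, written=True
r3: caller-saved, written=True
r6: caller-saved, written=True

SURVIVE = r1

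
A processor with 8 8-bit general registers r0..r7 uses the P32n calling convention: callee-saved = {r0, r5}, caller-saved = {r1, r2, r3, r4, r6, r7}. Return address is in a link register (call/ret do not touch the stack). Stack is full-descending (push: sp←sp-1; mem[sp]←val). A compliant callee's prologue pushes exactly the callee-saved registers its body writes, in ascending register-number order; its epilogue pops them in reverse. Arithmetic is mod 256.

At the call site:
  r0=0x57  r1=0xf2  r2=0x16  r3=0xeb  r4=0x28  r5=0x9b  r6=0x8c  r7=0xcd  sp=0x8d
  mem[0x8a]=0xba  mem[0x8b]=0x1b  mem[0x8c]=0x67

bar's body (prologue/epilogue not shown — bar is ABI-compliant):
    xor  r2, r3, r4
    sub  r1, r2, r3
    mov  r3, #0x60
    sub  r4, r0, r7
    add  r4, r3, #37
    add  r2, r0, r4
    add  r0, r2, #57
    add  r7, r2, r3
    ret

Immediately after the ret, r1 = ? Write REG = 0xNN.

REG = 0xd8

prologue: push r0 -> mem[0x8c]=0x57, sp=0x8c
body[0] xor  r2, r3, r4 -> r2=0xc3
body[1] sub  r1, r2, r3 -> r1=0xd8
body[2] mov  r3, #0x60 -> r3=0x60
body[3] sub  r4, r0, r7 -> r4=0x8a
body[4] add  r4, r3, #37 -> r4=0x85
body[5] add  r2, r0, r4 -> r2=0xdc
body[6] add  r0, r2, #57 -> r0=0x15
body[7] add  r7, r2, r3 -> r7=0x3c
epilogue: pop r0=0x57, sp=0x8d
r1 is caller-saved -> body value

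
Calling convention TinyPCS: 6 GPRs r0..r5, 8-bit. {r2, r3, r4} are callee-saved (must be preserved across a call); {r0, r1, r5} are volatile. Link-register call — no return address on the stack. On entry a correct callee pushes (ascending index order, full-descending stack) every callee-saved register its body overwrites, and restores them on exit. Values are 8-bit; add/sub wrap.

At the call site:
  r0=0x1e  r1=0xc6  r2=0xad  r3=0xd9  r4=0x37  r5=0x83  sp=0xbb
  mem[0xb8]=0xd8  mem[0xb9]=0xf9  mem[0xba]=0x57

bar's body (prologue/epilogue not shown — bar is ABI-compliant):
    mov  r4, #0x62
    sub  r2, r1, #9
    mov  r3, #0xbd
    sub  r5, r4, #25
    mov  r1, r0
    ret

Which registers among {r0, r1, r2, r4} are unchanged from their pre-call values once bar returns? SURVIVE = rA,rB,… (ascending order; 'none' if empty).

SURVIVE = r0,r2,r4

prologue: push r2 -> mem[0xba]=0xad, sp=0xba
prologue: push r3 -> mem[0xb9]=0xd9, sp=0xb9
prologue: push r4 -> mem[0xb8]=0x37, sp=0xb8
body[0] mov  r4, #0x62 -> r4=0x62
body[1] sub  r2, r1, #9 -> r2=0xbd
body[2] mov  r3, #0xbd -> r3=0xbd
body[3] sub  r5, r4, #25 -> r5=0x49
body[4] mov  r1, r0 -> r1=0x1e
epilogue: pop r4=0x37, sp=0xb9
epilogue: pop r3=0xd9, sp=0xba
epilogue: pop r2=0xad, sp=0xbb
r0: caller-saved, written=False
r1: caller-saved, written=True
r2: callee-saved, written=True
r4: callee-saved, written=True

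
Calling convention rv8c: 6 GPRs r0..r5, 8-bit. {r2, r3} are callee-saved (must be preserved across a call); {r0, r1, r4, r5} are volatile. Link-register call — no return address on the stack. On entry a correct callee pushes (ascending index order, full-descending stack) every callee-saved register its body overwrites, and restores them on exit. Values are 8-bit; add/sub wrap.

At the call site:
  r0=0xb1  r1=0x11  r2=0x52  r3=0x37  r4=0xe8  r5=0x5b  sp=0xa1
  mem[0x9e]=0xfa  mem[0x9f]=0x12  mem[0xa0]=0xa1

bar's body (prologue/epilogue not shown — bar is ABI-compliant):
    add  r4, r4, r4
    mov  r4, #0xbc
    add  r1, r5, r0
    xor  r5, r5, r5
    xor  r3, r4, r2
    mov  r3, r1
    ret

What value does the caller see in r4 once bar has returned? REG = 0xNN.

prologue: push r3 → mem[0xa0]=0x37, sp=0xa0
body[0] add  r4, r4, r4 → r4=0xd0
body[1] mov  r4, #0xbc → r4=0xbc
body[2] add  r1, r5, r0 → r1=0x0c
body[3] xor  r5, r5, r5 → r5=0x00
body[4] xor  r3, r4, r2 → r3=0xee
body[5] mov  r3, r1 → r3=0x0c
epilogue: pop r3=0x37, sp=0xa1
r4 is caller-saved → body value

REG = 0xbc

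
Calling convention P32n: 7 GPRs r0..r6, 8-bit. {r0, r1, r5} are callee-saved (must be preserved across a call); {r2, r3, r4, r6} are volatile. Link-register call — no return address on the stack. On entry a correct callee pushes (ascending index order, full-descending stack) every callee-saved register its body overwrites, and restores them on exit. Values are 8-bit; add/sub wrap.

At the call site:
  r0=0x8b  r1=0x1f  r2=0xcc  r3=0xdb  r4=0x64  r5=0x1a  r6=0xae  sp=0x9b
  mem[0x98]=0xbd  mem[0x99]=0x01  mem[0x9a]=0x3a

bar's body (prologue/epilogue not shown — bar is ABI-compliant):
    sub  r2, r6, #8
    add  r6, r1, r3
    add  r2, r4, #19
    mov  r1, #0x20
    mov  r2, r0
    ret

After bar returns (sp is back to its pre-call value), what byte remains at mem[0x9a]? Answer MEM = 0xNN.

prologue: push r1 → mem[0x9a]=0x1f, sp=0x9a
body[0] sub  r2, r6, #8 → r2=0xa6
body[1] add  r6, r1, r3 → r6=0xfa
body[2] add  r2, r4, #19 → r2=0x77
body[3] mov  r1, #0x20 → r1=0x20
body[4] mov  r2, r0 → r2=0x8b
epilogue: pop r1=0x1f, sp=0x9b
prologue pushed ['r1'] at ['0x9a']

MEM = 0x1f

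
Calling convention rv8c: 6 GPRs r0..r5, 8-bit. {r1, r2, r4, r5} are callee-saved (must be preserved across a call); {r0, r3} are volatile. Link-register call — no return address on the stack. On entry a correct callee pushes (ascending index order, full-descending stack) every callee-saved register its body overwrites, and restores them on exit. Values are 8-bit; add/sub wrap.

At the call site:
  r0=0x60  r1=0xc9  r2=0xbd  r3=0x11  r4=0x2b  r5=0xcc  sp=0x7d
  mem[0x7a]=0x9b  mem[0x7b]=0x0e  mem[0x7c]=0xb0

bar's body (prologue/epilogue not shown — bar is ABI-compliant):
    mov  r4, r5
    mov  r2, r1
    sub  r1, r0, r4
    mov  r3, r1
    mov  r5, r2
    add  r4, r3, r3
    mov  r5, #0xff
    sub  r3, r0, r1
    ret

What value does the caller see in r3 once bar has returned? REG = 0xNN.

prologue: push r1 -> mem[0x7c]=0xc9, sp=0x7c
prologue: push r2 -> mem[0x7b]=0xbd, sp=0x7b
prologue: push r4 -> mem[0x7a]=0x2b, sp=0x7a
prologue: push r5 -> mem[0x79]=0xcc, sp=0x79
body[0] mov  r4, r5 -> r4=0xcc
body[1] mov  r2, r1 -> r2=0xc9
body[2] sub  r1, r0, r4 -> r1=0x94
body[3] mov  r3, r1 -> r3=0x94
body[4] mov  r5, r2 -> r5=0xc9
body[5] add  r4, r3, r3 -> r4=0x28
body[6] mov  r5, #0xff -> r5=0xff
body[7] sub  r3, r0, r1 -> r3=0xcc
epilogue: pop r5=0xcc, sp=0x7a
epilogue: pop r4=0x2b, sp=0x7b
epilogue: pop r2=0xbd, sp=0x7c
epilogue: pop r1=0xc9, sp=0x7d
r3 is caller-saved -> body value

REG = 0xcc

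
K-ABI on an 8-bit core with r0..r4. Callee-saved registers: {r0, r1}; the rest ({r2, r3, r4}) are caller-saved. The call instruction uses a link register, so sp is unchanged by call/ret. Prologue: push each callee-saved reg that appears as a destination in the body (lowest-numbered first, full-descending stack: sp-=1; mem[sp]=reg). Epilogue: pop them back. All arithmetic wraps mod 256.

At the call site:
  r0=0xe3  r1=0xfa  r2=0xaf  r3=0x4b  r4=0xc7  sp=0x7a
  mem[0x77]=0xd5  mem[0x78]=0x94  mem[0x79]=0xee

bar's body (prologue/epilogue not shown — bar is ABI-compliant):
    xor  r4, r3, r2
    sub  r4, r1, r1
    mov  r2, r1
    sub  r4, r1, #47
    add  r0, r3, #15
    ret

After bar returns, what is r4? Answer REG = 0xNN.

REG = 0xcb

prologue: push r0 → mem[0x79]=0xe3, sp=0x79
body[0] xor  r4, r3, r2 → r4=0xe4
body[1] sub  r4, r1, r1 → r4=0x00
body[2] mov  r2, r1 → r2=0xfa
body[3] sub  r4, r1, #47 → r4=0xcb
body[4] add  r0, r3, #15 → r0=0x5a
epilogue: pop r0=0xe3, sp=0x7a
r4 is caller-saved → body value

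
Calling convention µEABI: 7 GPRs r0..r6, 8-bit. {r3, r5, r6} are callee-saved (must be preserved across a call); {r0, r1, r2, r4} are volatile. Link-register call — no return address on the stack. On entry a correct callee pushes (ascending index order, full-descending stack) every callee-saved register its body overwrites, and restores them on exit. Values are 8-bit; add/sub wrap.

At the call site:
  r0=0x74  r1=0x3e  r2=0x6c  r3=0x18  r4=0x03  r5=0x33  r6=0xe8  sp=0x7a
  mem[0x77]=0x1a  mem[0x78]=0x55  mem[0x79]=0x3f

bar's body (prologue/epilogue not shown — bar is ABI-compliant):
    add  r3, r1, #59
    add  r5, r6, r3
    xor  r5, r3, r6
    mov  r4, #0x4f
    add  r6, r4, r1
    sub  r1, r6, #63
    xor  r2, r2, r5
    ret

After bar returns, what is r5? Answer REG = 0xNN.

REG = 0x33

prologue: push r3 → mem[0x79]=0x18, sp=0x79
prologue: push r5 → mem[0x78]=0x33, sp=0x78
prologue: push r6 → mem[0x77]=0xe8, sp=0x77
body[0] add  r3, r1, #59 → r3=0x79
body[1] add  r5, r6, r3 → r5=0x61
body[2] xor  r5, r3, r6 → r5=0x91
body[3] mov  r4, #0x4f → r4=0x4f
body[4] add  r6, r4, r1 → r6=0x8d
body[5] sub  r1, r6, #63 → r1=0x4e
body[6] xor  r2, r2, r5 → r2=0xfd
epilogue: pop r6=0xe8, sp=0x78
epilogue: pop r5=0x33, sp=0x79
epilogue: pop r3=0x18, sp=0x7a
r5 is callee-saved → restored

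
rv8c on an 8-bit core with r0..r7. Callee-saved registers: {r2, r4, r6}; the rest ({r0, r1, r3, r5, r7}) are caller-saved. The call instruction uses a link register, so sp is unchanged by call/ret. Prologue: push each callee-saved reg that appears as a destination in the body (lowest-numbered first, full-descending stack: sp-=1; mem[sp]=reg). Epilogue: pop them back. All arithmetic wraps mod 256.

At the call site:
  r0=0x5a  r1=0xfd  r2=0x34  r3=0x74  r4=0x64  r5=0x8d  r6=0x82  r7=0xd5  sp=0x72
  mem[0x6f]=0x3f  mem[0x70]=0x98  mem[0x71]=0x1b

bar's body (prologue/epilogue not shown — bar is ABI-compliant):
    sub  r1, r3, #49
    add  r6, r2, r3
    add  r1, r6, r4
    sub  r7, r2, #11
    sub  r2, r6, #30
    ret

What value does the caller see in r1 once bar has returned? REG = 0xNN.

prologue: push r2 → mem[0x71]=0x34, sp=0x71
prologue: push r6 → mem[0x70]=0x82, sp=0x70
body[0] sub  r1, r3, #49 → r1=0x43
body[1] add  r6, r2, r3 → r6=0xa8
body[2] add  r1, r6, r4 → r1=0x0c
body[3] sub  r7, r2, #11 → r7=0x29
body[4] sub  r2, r6, #30 → r2=0x8a
epilogue: pop r6=0x82, sp=0x71
epilogue: pop r2=0x34, sp=0x72
r1 is caller-saved → body value

REG = 0x0c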